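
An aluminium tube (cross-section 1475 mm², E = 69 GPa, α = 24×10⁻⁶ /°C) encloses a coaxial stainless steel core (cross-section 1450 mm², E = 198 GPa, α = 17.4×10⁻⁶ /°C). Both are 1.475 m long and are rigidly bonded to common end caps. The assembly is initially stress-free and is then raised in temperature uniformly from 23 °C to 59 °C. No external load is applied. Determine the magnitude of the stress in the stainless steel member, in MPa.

Both members must finish at the same length. With the larger α, the aluminium tends to over-expand; the plates restrain it, putting the aluminium in compression and the stainless steel in tension. With no external load the two internal forces are equal and opposite, magnitude P.
Equating the net (thermal + elastic) strains gives |α₁ − α₂|·ΔT = P·[1/(A₁E₁) + 1/(A₂E₂)].
|α₁ − α₂|·ΔT = 6.6×10⁻⁶ × 36 = 0.0002376.
1/(A₁E₁) + 1/(A₂E₂) = 1/(1475×69×10³) + 1/(1450×198×10³) = 1.331×10⁻⁸ N⁻¹.
So P = 0.0002376 / 1.331×10⁻⁸ = 17.85 kN.
σ_{stainless steel} = P/A₂ = 17850/1450 = 12.31 MPa, tensile.

σ ≈ 12.3 MPa (tensile)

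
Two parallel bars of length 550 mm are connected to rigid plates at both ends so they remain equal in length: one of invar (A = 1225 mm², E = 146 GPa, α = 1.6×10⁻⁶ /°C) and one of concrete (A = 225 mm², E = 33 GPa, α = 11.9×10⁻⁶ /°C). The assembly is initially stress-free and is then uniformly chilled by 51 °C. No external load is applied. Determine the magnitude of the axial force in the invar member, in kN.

Equilibrium of a rigid end plate with no external load gives equal and opposite internal forces ±P in the two members. Since α_{concrete} > α_{invar}, cooling drives the concrete into tension and the invar into compression.
Equating the net (thermal + elastic) strains gives |α₁ − α₂|·ΔT = P·[1/(A₁E₁) + 1/(A₂E₂)].
|α₁ − α₂|·ΔT = 10.3×10⁻⁶ × 51 = 0.0005253.
1/(A₁E₁) + 1/(A₂E₂) = 1/(1225×146×10³) + 1/(225×33×10³) = 1.403×10⁻⁷ N⁻¹.
P = 0.0005253 / 1.403×10⁻⁷ = 3745 N = 3.745 kN.

P ≈ 3.74 kN (compressive in the invar)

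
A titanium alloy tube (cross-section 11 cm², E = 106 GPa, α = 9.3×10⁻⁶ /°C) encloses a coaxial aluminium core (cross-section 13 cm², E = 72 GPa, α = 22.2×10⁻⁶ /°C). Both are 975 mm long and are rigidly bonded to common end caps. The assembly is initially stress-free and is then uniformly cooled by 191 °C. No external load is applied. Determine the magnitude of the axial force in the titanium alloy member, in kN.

P ≈ 128 kN (compressive in the titanium alloy)

Equilibrium of a rigid end plate with no external load gives equal and opposite internal forces ±P in the two members. Since α_{aluminium} > α_{titanium alloy}, cooling drives the aluminium into tension and the titanium alloy into compression.
Compatibility of the two members (thermal + elastic change equal): (α₁ − α₂)ΔT = P·[1/(A₁E₁) + 1/(A₂E₂)].
|α₁ − α₂|·ΔT = 12.9×10⁻⁶ × 191 = 0.002464.
1/(A₁E₁) + 1/(A₂E₂) = 1/(1100×106×10³) + 1/(1300×72×10³) = 1.926×10⁻⁸ N⁻¹.
P = 0.002464 / 1.926×10⁻⁸ = 127900 N = 127.9 kN.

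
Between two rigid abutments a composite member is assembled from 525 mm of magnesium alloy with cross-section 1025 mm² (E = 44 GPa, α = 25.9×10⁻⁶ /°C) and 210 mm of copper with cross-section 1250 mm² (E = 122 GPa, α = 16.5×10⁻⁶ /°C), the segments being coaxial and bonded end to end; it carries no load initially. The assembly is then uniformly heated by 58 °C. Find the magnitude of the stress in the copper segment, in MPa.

Free thermal expansion of the whole bar: Σ αᵢΔT Lᵢ = 25.9×10⁻⁶×58×525 + 16.5×10⁻⁶×58×210 = 0.9896 mm.
Since the ends are fixed, an axial force P builds up, equal in every segment, with P · Σ Lᵢ/(AᵢEᵢ) = δ_free.
The series flexibility is Σ Lᵢ/(AᵢEᵢ) = 525/(1025×44×10³) + 210/(1250×122×10³) = 1.302×10⁻⁵ mm/N.
Hence P = δ_free / Σ(L/AE) = 0.9896/1.302×10⁻⁵ = 76.02 kN (compressive).
σ_{copper} = P / A = 76020 / 1250 = 60.82 MPa.

σ ≈ 60.8 MPa (compressive)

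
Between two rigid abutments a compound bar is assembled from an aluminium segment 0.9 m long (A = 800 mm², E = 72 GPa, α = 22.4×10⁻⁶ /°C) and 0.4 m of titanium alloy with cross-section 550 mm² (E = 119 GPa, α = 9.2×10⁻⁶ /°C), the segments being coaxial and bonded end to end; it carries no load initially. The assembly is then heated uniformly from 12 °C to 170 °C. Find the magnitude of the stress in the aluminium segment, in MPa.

Free thermal expansion of the whole bar: Σ αᵢΔT Lᵢ = 22.4×10⁻⁶×158×900 + 9.2×10⁻⁶×158×400 = 3.767 mm.
The rigid supports impose zero overall length change; the single axial force P common to all segments must satisfy P Σ Lᵢ/(AᵢEᵢ) = δ_free.
The series flexibility is Σ Lᵢ/(AᵢEᵢ) = 900/(800×72×10³) + 400/(550×119×10³) = 2.174×10⁻⁵ mm/N.
So P = 3.767 / 2.174×10⁻⁵ = 173.3 kN, compressive.
σ_{aluminium} = P / A = 173300 / 800 = 216.6 MPa.

σ ≈ 217 MPa (compressive)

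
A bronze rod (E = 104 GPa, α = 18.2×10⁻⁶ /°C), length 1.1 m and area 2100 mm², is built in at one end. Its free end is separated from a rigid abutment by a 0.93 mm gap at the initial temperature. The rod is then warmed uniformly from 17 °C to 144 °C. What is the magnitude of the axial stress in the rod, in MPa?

σ ≈ 152 MPa (compressive)

Free thermal elongation = αΔT L = 18.2×10⁻⁶ × 127 × 1100 = 2.543 mm.
The gap closes (δ_free > 0.93 mm) and the wall then resists a further 2.543 − 0.93 = 1.613 mm of expansion.
Compatibility: PL/(AE) = 1.613 mm, so σ = P/A = E × (1.613/1100) = 152.5 MPa.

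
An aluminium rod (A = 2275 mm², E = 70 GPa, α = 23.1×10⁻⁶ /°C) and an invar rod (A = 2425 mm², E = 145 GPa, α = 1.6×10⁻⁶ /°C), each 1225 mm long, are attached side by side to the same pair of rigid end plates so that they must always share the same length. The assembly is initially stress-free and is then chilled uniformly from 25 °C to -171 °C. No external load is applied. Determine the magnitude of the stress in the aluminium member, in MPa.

σ ≈ 203 MPa (tensile)

The aluminium has the larger α, so on cooling it would change length more than the invar if both were free. The rigid plates force a common final length, so the aluminium is put into tension and the invar into compression, with equal and opposite forces P (no external load).
Setting the final lengths equal and cancelling L: (α₁ − α₂)ΔT = P/(A₁E₁) + P/(A₂E₂).
|α₁ − α₂|·ΔT = 21.5×10⁻⁶ × 196 = 0.004214.
1/(A₁E₁) + 1/(A₂E₂) = 1/(2275×70×10³) + 1/(2425×145×10³) = 9.123×10⁻⁹ N⁻¹.
So P = 0.004214 / 9.123×10⁻⁹ = 461.9 kN.
σ_{aluminium} = P/A₁ = 461900/2275 = 203 MPa, tensile.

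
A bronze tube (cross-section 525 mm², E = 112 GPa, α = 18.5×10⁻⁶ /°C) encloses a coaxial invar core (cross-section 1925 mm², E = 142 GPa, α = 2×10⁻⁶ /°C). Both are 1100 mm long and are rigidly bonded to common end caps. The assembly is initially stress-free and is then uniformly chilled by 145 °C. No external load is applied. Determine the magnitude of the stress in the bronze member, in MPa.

σ ≈ 221 MPa (tensile)

The bronze has the larger α, so on cooling it would change length more than the invar if both were free. The rigid plates force a common final length, so the bronze is put into tension and the invar into compression, with equal and opposite forces P (no external load).
Compatibility of the two members (thermal + elastic change equal): (α₁ − α₂)ΔT = P·[1/(A₁E₁) + 1/(A₂E₂)].
|α₁ − α₂|·ΔT = 16.5×10⁻⁶ × 145 = 0.002392.
1/(A₁E₁) + 1/(A₂E₂) = 1/(525×112×10³) + 1/(1925×142×10³) = 2.067×10⁻⁸ N⁻¹.
P = 0.002392 / 2.067×10⁻⁸ = 115800 N = 115.8 kN.
σ_{bronze} = P/A₁ = 115800/525 = 220.5 MPa, tensile.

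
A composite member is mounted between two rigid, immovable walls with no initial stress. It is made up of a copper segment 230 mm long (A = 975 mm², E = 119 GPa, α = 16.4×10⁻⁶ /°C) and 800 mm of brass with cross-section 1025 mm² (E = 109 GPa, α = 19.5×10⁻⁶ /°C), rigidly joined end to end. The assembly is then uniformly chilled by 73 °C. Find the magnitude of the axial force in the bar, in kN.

P ≈ 155 kN (tensile)

With the walls removed the bar would change length by δ_free = Σ αᵢΔT Lᵢ = 16.4×10⁻⁶×73×230 + 19.5×10⁻⁶×73×800 = 1.414 mm.
Since the ends are fixed, an axial force P builds up, equal in every segment, with P · Σ Lᵢ/(AᵢEᵢ) = δ_free.
Σ Lᵢ/(AᵢEᵢ) = 230/(975×119×10³) + 800/(1025×109×10³) = 9.143×10⁻⁶ mm/N.
Hence P = δ_free / Σ(L/AE) = 1.414/9.143×10⁻⁶ = 154.7 kN (tensile).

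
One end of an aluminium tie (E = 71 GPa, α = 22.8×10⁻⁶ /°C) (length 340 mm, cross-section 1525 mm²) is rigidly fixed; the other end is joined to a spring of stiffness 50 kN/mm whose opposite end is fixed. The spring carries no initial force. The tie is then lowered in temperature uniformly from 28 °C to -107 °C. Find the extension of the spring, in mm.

δ ≈ 0.905 mm

The unrestrained thermal change is αΔT L = 22.8×10⁻⁶ × 135 × 340 = 1.047 mm.
With a force P in the spring, the elastic change of the tie is PL/(AE) and that of the spring is P/k; compatibility requires their sum to equal δ_free.
P [ L/(AE) + 1/k ] = δ_free → P [ 340/(1525×71×10³) + 1/(50×10³) ] = 1.047.
P = 1.047 / 2.314×10⁻⁵ = 45230 N.
Spring extension = P/k = 45230/(50×10³) = 0.9045 mm.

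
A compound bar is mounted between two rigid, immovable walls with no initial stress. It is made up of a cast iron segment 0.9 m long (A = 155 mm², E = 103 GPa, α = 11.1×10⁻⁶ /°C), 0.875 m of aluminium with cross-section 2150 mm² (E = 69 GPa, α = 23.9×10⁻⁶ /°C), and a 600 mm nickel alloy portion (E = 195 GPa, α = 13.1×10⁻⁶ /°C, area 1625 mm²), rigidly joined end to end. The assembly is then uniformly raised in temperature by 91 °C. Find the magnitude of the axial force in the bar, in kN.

P ≈ 55 kN (compressive)

Free thermal expansion of the whole bar: Σ αᵢΔT Lᵢ = 11.1×10⁻⁶×91×900 + 23.9×10⁻⁶×91×875 + 13.1×10⁻⁶×91×600 = 3.527 mm.
Since the ends are fixed, an axial force P builds up, equal in every segment, with P · Σ Lᵢ/(AᵢEᵢ) = δ_free.
The series flexibility is Σ Lᵢ/(AᵢEᵢ) = 900/(155×103×10³) + 875/(2150×69×10³) + 600/(1625×195×10³) = 6.417×10⁻⁵ mm/N.
Hence P = δ_free / Σ(L/AE) = 3.527/6.417×10⁻⁵ = 54.97 kN (compressive).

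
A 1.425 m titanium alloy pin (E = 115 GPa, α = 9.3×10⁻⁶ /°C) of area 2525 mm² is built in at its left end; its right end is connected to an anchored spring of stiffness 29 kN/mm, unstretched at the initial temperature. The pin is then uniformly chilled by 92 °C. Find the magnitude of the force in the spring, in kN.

P ≈ 31 kN

Free thermal contraction: δ_free = αΔT L = 9.3×10⁻⁶ × 92 × 1425 = 1.219 mm.
With a force P in the spring, the elastic change of the pin is PL/(AE) and that of the spring is P/k; compatibility requires their sum to equal δ_free.
So P = δ_free / [L/(AE) + 1/k] = 1.219 / [ 1425/(2525×115×10³) + 1/(29×10³) ].
P = 1.219 / 3.939×10⁻⁵ = 30950 N.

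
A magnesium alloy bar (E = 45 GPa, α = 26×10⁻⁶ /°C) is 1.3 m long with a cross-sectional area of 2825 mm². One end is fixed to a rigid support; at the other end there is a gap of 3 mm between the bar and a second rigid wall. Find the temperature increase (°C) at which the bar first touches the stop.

ΔT ≈ 88.8 °C

The gap closes when αΔT L = 3 mm, since the bar is still unstressed at that instant.
So ΔT = g/(αL) = 3/(26×10⁻⁶ × 1300) = 88.76 °C.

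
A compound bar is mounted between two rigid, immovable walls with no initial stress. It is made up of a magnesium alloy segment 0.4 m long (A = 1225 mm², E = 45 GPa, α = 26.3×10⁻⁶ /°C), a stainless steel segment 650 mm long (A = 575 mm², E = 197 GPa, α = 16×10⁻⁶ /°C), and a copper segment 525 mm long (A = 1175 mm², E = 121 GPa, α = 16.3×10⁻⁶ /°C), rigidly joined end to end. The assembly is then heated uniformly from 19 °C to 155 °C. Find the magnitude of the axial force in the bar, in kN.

P ≈ 240 kN (compressive)

Free thermal expansion of the whole bar: Σ αᵢΔT Lᵢ = 26.3×10⁻⁶×136×400 + 16×10⁻⁶×136×650 + 16.3×10⁻⁶×136×525 = 4.009 mm.
The walls prevent any net length change, so an axial force P (same in every segment) develops. Compatibility: P · Σ Lᵢ/(AᵢEᵢ) = δ_free.
Σ Lᵢ/(AᵢEᵢ) = 400/(1225×45×10³) + 650/(575×197×10³) + 525/(1175×121×10³) = 1.669×10⁻⁵ mm/N.
P = 4.009 / 1.669×10⁻⁵ = 240200 N = 240.2 kN, compressive.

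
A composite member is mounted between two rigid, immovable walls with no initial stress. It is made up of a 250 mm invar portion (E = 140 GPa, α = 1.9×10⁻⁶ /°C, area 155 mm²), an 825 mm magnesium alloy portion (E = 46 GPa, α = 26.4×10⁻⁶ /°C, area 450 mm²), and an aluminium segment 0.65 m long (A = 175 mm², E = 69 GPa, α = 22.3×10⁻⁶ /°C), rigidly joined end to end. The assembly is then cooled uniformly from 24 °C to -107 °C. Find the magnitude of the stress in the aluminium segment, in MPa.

σ ≈ 261 MPa (tensile)

With the walls removed the bar would change length by δ_free = Σ αᵢΔT Lᵢ = 1.9×10⁻⁶×131×250 + 26.4×10⁻⁶×131×825 + 22.3×10⁻⁶×131×650 = 4.814 mm.
The rigid supports impose zero overall length change; the single axial force P common to all segments must satisfy P Σ Lᵢ/(AᵢEᵢ) = δ_free.
The series flexibility is Σ Lᵢ/(AᵢEᵢ) = 250/(155×140×10³) + 825/(450×46×10³) + 650/(175×69×10³) = 0.0001052 mm/N.
Hence P = δ_free / Σ(L/AE) = 4.814/0.0001052 = 45.76 kN (tensile).
σ_{aluminium} = P / A = 45760 / 175 = 261.5 MPa.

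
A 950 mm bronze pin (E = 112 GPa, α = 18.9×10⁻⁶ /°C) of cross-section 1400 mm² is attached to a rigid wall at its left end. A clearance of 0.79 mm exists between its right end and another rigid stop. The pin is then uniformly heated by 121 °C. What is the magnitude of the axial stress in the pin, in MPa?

Free thermal elongation = αΔT L = 18.9×10⁻⁶ × 121 × 950 = 2.173 mm.
After closing the 0.79 mm clearance, 2.173 − 0.79 = 1.383 mm of expansion remains to be suppressed by the wall.
Compatibility: PL/(AE) = 1.383 mm, so σ = P/A = E × (1.383/950) = 163 MPa.

σ ≈ 163 MPa (compressive)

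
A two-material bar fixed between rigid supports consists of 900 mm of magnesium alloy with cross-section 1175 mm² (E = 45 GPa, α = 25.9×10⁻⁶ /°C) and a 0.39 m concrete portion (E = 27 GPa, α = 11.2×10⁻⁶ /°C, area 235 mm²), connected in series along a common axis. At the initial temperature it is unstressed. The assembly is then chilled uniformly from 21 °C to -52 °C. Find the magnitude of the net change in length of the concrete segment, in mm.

If the supports were absent, the total length change would be Σ αᵢΔT Lᵢ = 25.9×10⁻⁶×73×900 + 11.2×10⁻⁶×73×390 = 2.02 mm.
The walls prevent any net length change, so an axial force P (same in every segment) develops. Compatibility: P · Σ Lᵢ/(AᵢEᵢ) = δ_free.
The series flexibility is Σ Lᵢ/(AᵢEᵢ) = 900/(1175×45×10³) + 390/(235×27×10³) = 7.849×10⁻⁵ mm/N.
Hence P = δ_free / Σ(L/AE) = 2.02/7.849×10⁻⁵ = 25.74 kN (tensile).
For the concrete segment, free thermal change = 11.2×10⁻⁶×73×390 = 0.3189 mm and elastic change from P = 25740×390/(235×27×10³) = 1.582 mm; these oppose, so the net change is 1.26 mm (segment lengthens).

|ΔL| ≈ 1.26 mm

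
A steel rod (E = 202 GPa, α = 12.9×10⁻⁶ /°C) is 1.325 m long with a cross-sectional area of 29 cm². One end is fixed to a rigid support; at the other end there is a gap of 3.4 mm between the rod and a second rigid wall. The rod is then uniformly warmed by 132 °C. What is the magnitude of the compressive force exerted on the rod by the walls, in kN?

Unrestrained expansion: δ_free = αΔT L = 12.9×10⁻⁶ × 132 × 1325 = 2.256 mm.
This is smaller than the 3.4 mm clearance, so the rod expands freely without reaching the stop — the stress is zero.

P ≈ 0 kN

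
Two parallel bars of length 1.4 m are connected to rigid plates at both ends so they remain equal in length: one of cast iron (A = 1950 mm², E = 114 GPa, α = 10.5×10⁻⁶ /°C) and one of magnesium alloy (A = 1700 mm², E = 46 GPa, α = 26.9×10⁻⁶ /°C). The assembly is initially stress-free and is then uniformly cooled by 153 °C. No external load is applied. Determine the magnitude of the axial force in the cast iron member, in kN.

P ≈ 145 kN (compressive in the cast iron)

The magnesium alloy has the larger α, so on cooling it would change length more than the cast iron if both were free. The rigid plates force a common final length, so the magnesium alloy is put into tension and the cast iron into compression, with equal and opposite forces P (no external load).
Equating the net (thermal + elastic) strains gives |α₁ − α₂|·ΔT = P·[1/(A₁E₁) + 1/(A₂E₂)].
|α₁ − α₂|·ΔT = 16.4×10⁻⁶ × 153 = 0.002509.
1/(A₁E₁) + 1/(A₂E₂) = 1/(1950×114×10³) + 1/(1700×46×10³) = 1.729×10⁻⁸ N⁻¹.
P = 0.002509 / 1.729×10⁻⁸ = 145200 N = 145.2 kN.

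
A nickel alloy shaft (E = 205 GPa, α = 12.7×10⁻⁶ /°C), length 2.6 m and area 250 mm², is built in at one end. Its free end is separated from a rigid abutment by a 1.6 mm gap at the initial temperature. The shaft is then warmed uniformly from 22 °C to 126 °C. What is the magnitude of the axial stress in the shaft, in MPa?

σ ≈ 145 MPa (compressive)

Free thermal elongation = αΔT L = 12.7×10⁻⁶ × 104 × 2600 = 3.434 mm.
The gap closes (δ_free > 1.6 mm) and the wall then resists a further 3.434 − 1.6 = 1.834 mm of expansion.
That suppressed elongation corresponds to σ = E·Δ/L = 205×10³ × 1.834/2600 = 144.6 MPa.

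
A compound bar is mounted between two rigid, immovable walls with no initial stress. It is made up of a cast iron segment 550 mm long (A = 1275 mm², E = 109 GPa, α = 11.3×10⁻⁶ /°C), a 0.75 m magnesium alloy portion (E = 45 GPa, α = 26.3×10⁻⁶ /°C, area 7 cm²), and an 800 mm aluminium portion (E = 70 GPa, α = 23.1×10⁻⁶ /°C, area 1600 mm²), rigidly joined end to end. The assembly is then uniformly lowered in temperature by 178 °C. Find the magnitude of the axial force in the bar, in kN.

Free thermal contraction of the whole bar: Σ αᵢΔT Lᵢ = 11.3×10⁻⁶×178×550 + 26.3×10⁻⁶×178×750 + 23.1×10⁻⁶×178×800 = 7.907 mm.
Since the ends are fixed, an axial force P builds up, equal in every segment, with P · Σ Lᵢ/(AᵢEᵢ) = δ_free.
The series flexibility is Σ Lᵢ/(AᵢEᵢ) = 550/(1275×109×10³) + 750/(700×45×10³) + 800/(1600×70×10³) = 3.491×10⁻⁵ mm/N.
So P = 7.907 / 3.491×10⁻⁵ = 226.5 kN, tensile.

P ≈ 226 kN (tensile)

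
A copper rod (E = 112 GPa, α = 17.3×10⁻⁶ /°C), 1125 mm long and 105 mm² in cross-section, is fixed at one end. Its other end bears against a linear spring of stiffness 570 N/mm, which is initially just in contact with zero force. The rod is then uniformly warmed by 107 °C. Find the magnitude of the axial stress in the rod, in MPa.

σ ≈ 10.7 MPa (compressive)

If the spring were absent the rod would lengthen by αΔT L = 17.3×10⁻⁶ × 107 × 1125 = 2.082 mm.
Let P be the compressive force at the spring. The rod shortens elastically by PL/(AE) and the spring compresses by P/k; together these equal δ_free.
P [ L/(AE) + 1/k ] = δ_free → P [ 1125/(105×112×10³) + 1/(570) ] = 2.082.
P = 2.082 / 0.00185 = 1126 N.
σ = P/A = 1126/105 = 10.72 MPa.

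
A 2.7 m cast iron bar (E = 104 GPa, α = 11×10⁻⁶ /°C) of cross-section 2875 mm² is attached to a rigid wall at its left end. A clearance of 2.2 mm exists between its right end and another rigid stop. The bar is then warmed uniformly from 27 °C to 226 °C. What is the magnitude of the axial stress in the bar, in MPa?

σ ≈ 143 MPa (compressive)

Free thermal elongation = αΔT L = 11×10⁻⁶ × 199 × 2700 = 5.91 mm.
The gap closes (δ_free > 2.2 mm) and the wall then resists a further 5.91 − 2.2 = 3.71 mm of expansion.
That suppressed elongation corresponds to σ = E·Δ/L = 104×10³ × 3.71/2700 = 142.9 MPa.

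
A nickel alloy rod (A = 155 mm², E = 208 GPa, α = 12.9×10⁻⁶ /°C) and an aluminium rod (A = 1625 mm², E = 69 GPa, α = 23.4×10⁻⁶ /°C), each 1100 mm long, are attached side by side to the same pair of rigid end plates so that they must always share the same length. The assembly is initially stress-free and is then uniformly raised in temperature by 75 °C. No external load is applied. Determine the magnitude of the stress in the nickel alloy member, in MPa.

Both members must finish at the same length. With the larger α, the aluminium tends to over-expand; the plates restrain it, putting the aluminium in compression and the nickel alloy in tension. With no external load the two internal forces are equal and opposite, magnitude P.
Equating the net (thermal + elastic) strains gives |α₁ − α₂|·ΔT = P·[1/(A₁E₁) + 1/(A₂E₂)].
|α₁ − α₂|·ΔT = 10.5×10⁻⁶ × 75 = 0.0007875.
1/(A₁E₁) + 1/(A₂E₂) = 1/(155×208×10³) + 1/(1625×69×10³) = 3.994×10⁻⁸ N⁻¹.
So P = 0.0007875 / 3.994×10⁻⁸ = 19.72 kN.
σ_{nickel alloy} = P/A₁ = 19720/155 = 127.2 MPa, tensile.

σ ≈ 127 MPa (tensile)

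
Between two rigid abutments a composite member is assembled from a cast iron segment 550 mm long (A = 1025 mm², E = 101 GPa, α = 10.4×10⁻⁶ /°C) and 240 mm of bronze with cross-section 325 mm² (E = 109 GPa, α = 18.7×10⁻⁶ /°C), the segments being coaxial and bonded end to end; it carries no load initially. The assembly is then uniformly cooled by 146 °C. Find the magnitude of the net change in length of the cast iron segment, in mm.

With the walls removed the bar would change length by δ_free = Σ αᵢΔT Lᵢ = 10.4×10⁻⁶×146×550 + 18.7×10⁻⁶×146×240 = 1.49 mm.
The rigid supports impose zero overall length change; the single axial force P common to all segments must satisfy P Σ Lᵢ/(AᵢEᵢ) = δ_free.
The series flexibility is Σ Lᵢ/(AᵢEᵢ) = 550/(1025×101×10³) + 240/(325×109×10³) = 1.209×10⁻⁵ mm/N.
P = 1.49 / 1.209×10⁻⁵ = 123300 N = 123.3 kN, tensile.
For the cast iron segment, free thermal change = 10.4×10⁻⁶×146×550 = 0.8351 mm and elastic change from P = 123300×550/(1025×101×10³) = 0.655 mm; these oppose, so the net change is 0.18 mm (segment shortens).

|ΔL| ≈ 0.18 mm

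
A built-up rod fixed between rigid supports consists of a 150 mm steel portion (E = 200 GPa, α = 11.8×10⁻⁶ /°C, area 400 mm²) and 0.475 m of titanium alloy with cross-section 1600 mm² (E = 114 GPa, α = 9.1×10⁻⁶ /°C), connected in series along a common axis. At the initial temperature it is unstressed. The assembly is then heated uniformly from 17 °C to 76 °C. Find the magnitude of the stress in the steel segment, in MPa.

With the walls removed the bar would change length by δ_free = Σ αᵢΔT Lᵢ = 11.8×10⁻⁶×59×150 + 9.1×10⁻⁶×59×475 = 0.3595 mm.
The walls prevent any net length change, so an axial force P (same in every segment) develops. Compatibility: P · Σ Lᵢ/(AᵢEᵢ) = δ_free.
Σ Lᵢ/(AᵢEᵢ) = 150/(400×200×10³) + 475/(1600×114×10³) = 4.479×10⁻⁶ mm/N.
Hence P = δ_free / Σ(L/AE) = 0.3595/4.479×10⁻⁶ = 80.25 kN (compressive).
σ_{steel} = P / A = 80250 / 400 = 200.6 MPa.

σ ≈ 201 MPa (compressive)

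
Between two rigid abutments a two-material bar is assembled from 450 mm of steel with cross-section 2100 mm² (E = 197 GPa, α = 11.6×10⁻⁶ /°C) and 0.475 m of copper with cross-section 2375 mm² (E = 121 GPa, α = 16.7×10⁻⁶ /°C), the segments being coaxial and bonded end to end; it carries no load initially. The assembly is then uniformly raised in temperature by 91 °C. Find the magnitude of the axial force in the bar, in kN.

P ≈ 437 kN (compressive)

With the walls removed the bar would change length by δ_free = Σ αᵢΔT Lᵢ = 11.6×10⁻⁶×91×450 + 16.7×10⁻⁶×91×475 = 1.197 mm.
Since the ends are fixed, an axial force P builds up, equal in every segment, with P · Σ Lᵢ/(AᵢEᵢ) = δ_free.
The series flexibility is Σ Lᵢ/(AᵢEᵢ) = 450/(2100×197×10³) + 475/(2375×121×10³) = 2.741×10⁻⁶ mm/N.
So P = 1.197 / 2.741×10⁻⁶ = 436.7 kN, compressive.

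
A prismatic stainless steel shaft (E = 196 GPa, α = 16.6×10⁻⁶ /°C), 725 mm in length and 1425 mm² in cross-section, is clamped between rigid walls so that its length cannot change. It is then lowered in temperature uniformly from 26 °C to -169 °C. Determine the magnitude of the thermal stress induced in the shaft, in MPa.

With length fixed, the mechanical strain must cancel the thermal strain αΔT = 16.6×10⁻⁶ × 195 = 3237×10⁻⁶.
The stress required to suppress this strain is σ = Eε = 196×10³ × 3237×10⁻⁶ = 634.5 MPa, tensile since the shaft is trying to contract.

σ ≈ 634 MPa (tensile)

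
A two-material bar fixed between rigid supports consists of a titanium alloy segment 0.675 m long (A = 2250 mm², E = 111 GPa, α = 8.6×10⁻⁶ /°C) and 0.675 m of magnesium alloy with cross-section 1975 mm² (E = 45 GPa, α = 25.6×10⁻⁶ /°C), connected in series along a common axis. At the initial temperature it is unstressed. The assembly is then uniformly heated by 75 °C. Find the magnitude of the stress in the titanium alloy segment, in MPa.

σ ≈ 74.7 MPa (compressive)

With the walls removed the bar would change length by δ_free = Σ αᵢΔT Lᵢ = 8.6×10⁻⁶×75×675 + 25.6×10⁻⁶×75×675 = 1.731 mm.
Since the ends are fixed, an axial force P builds up, equal in every segment, with P · Σ Lᵢ/(AᵢEᵢ) = δ_free.
The series flexibility is Σ Lᵢ/(AᵢEᵢ) = 675/(2250×111×10³) + 675/(1975×45×10³) = 1.03×10⁻⁵ mm/N.
P = 1.731 / 1.03×10⁻⁵ = 168100 N = 168.1 kN, compressive.
σ_{titanium alloy} = P / A = 168100 / 2250 = 74.73 MPa.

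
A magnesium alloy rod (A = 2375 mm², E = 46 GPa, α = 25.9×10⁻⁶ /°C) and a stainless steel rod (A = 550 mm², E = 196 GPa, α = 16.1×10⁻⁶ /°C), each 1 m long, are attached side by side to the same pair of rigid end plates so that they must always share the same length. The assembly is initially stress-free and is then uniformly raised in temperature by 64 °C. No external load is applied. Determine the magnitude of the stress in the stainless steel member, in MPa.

The magnesium alloy has the larger α, so on heating it would change length more than the stainless steel if both were free. The rigid plates force a common final length, so the magnesium alloy is put into compression and the stainless steel into tension, with equal and opposite forces P (no external load).
Setting the final lengths equal and cancelling L: (α₁ − α₂)ΔT = P/(A₁E₁) + P/(A₂E₂).
|α₁ − α₂|·ΔT = 9.8×10⁻⁶ × 64 = 0.0006272.
1/(A₁E₁) + 1/(A₂E₂) = 1/(2375×46×10³) + 1/(550×196×10³) = 1.843×10⁻⁸ N⁻¹.
P = 0.0006272 / 1.843×10⁻⁸ = 34030 N = 34.03 kN.
σ_{stainless steel} = P/A₂ = 34030/550 = 61.88 MPa, tensile.

σ ≈ 61.9 MPa (tensile)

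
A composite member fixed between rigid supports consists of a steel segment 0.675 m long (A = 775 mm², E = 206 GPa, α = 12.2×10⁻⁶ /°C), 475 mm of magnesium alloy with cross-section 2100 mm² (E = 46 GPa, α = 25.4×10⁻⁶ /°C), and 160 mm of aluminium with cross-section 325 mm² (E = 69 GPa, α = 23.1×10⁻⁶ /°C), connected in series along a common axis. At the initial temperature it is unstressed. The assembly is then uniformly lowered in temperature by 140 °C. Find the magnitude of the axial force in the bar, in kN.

P ≈ 206 kN (tensile)

With the walls removed the bar would change length by δ_free = Σ αᵢΔT Lᵢ = 12.2×10⁻⁶×140×675 + 25.4×10⁻⁶×140×475 + 23.1×10⁻⁶×140×160 = 3.359 mm.
The walls prevent any net length change, so an axial force P (same in every segment) develops. Compatibility: P · Σ Lᵢ/(AᵢEᵢ) = δ_free.
Σ Lᵢ/(AᵢEᵢ) = 675/(775×206×10³) + 475/(2100×46×10³) + 160/(325×69×10³) = 1.628×10⁻⁵ mm/N.
P = 3.359 / 1.628×10⁻⁵ = 206400 N = 206.4 kN, tensile.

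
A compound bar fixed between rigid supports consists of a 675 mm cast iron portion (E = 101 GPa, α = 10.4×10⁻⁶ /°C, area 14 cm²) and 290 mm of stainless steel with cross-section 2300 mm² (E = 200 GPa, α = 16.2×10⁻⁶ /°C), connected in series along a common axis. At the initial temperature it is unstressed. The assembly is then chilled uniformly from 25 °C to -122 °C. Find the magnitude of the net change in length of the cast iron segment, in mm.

|ΔL| ≈ 0.49 mm

With the walls removed the bar would change length by δ_free = Σ αᵢΔT Lᵢ = 10.4×10⁻⁶×147×675 + 16.2×10⁻⁶×147×290 = 1.723 mm.
Since the ends are fixed, an axial force P builds up, equal in every segment, with P · Σ Lᵢ/(AᵢEᵢ) = δ_free.
The series flexibility is Σ Lᵢ/(AᵢEᵢ) = 675/(1400×101×10³) + 290/(2300×200×10³) = 5.404×10⁻⁶ mm/N.
So P = 1.723 / 5.404×10⁻⁶ = 318.7 kN, tensile.
For the cast iron segment, free thermal change = 10.4×10⁻⁶×147×675 = 1.032 mm and elastic change from P = 318700×675/(1400×101×10³) = 1.522 mm; these oppose, so the net change is 0.49 mm (segment lengthens).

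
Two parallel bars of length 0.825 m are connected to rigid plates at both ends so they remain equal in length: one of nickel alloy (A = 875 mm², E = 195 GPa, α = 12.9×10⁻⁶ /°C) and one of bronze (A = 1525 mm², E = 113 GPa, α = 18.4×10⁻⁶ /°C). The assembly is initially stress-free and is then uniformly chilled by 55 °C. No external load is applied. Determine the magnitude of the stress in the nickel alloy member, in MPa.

σ ≈ 29.6 MPa (compressive)

Equilibrium of a rigid end plate with no external load gives equal and opposite internal forces ±P in the two members. Since α_{bronze} > α_{nickel alloy}, cooling drives the bronze into tension and the nickel alloy into compression.
Setting the final lengths equal and cancelling L: (α₁ − α₂)ΔT = P/(A₁E₁) + P/(A₂E₂).
|α₁ − α₂|·ΔT = 5.5×10⁻⁶ × 55 = 0.0003025.
1/(A₁E₁) + 1/(A₂E₂) = 1/(875×195×10³) + 1/(1525×113×10³) = 1.166×10⁻⁸ N⁻¹.
So P = 0.0003025 / 1.166×10⁻⁸ = 25.93 kN.
σ_{nickel alloy} = P/A₁ = 25930/875 = 29.64 MPa, compressive.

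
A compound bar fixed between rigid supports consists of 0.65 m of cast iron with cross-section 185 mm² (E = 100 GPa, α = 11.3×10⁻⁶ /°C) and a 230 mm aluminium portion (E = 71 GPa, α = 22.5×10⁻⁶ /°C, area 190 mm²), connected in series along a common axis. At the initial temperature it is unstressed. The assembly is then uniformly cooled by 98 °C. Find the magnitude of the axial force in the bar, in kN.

With the walls removed the bar would change length by δ_free = Σ αᵢΔT Lᵢ = 11.3×10⁻⁶×98×650 + 22.5×10⁻⁶×98×230 = 1.227 mm.
Since the ends are fixed, an axial force P builds up, equal in every segment, with P · Σ Lᵢ/(AᵢEᵢ) = δ_free.
Σ Lᵢ/(AᵢEᵢ) = 650/(185×100×10³) + 230/(190×71×10³) = 5.218×10⁻⁵ mm/N.
Hence P = δ_free / Σ(L/AE) = 1.227/5.218×10⁻⁵ = 23.51 kN (tensile).

P ≈ 23.5 kN (tensile)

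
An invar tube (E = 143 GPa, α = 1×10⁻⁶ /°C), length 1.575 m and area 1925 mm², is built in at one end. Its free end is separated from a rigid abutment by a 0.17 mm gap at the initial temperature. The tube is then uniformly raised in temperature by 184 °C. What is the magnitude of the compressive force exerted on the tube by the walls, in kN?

P ≈ 20.9 kN

Unrestrained expansion: δ_free = αΔT L = 1×10⁻⁶ × 184 × 1575 = 0.2898 mm.
This exceeds the 0.17 mm gap, so the wall pushes back. The portion of expansion that must be recovered elastically is δ_free − gap = 0.2898 − 0.17 = 0.1198 mm.
So σ = E(δ_free − g)/L = 143×10³ × 0.1198/1575 = 10.88 MPa.
Force on the wall = σA = 10.88 × 1925 mm² = 20.94 kN.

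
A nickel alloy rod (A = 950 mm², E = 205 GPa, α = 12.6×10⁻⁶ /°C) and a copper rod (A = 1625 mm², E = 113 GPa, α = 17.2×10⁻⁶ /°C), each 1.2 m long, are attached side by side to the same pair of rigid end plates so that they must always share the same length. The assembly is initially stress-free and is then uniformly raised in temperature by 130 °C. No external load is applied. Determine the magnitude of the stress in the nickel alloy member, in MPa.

Equilibrium of a rigid end plate with no external load gives equal and opposite internal forces ±P in the two members. Since α_{copper} > α_{nickel alloy}, heating drives the copper into compression and the nickel alloy into tension.
Compatibility of the two members (thermal + elastic change equal): (α₁ − α₂)ΔT = P·[1/(A₁E₁) + 1/(A₂E₂)].
|α₁ − α₂|·ΔT = 4.6×10⁻⁶ × 130 = 0.000598.
1/(A₁E₁) + 1/(A₂E₂) = 1/(950×205×10³) + 1/(1625×113×10³) = 1.058×10⁻⁸ N⁻¹.
P = 0.000598 / 1.058×10⁻⁸ = 56520 N = 56.52 kN.
σ_{nickel alloy} = P/A₁ = 56520/950 = 59.49 MPa, tensile.

σ ≈ 59.5 MPa (tensile)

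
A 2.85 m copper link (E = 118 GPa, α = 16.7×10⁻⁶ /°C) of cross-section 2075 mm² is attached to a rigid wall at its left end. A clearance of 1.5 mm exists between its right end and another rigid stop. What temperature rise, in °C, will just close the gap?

ΔT ≈ 31.5 °C

Contact occurs when the free expansion equals the gap: αΔT L = 1.5 mm.
So ΔT = g/(αL) = 1.5/(16.7×10⁻⁶ × 2850) = 31.52 °C.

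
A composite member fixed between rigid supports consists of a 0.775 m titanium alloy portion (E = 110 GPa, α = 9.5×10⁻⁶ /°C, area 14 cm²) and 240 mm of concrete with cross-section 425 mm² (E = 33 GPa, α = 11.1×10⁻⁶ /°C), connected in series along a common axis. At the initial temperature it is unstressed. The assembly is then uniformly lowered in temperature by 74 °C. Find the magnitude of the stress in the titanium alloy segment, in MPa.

σ ≈ 23.9 MPa (tensile)

With the walls removed the bar would change length by δ_free = Σ αᵢΔT Lᵢ = 9.5×10⁻⁶×74×775 + 11.1×10⁻⁶×74×240 = 0.742 mm.
The rigid supports impose zero overall length change; the single axial force P common to all segments must satisfy P Σ Lᵢ/(AᵢEᵢ) = δ_free.
Σ Lᵢ/(AᵢEᵢ) = 775/(1400×110×10³) + 240/(425×33×10³) = 2.214×10⁻⁵ mm/N.
Hence P = δ_free / Σ(L/AE) = 0.742/2.214×10⁻⁵ = 33.51 kN (tensile).
σ_{titanium alloy} = P / A = 33510 / 1400 = 23.93 MPa.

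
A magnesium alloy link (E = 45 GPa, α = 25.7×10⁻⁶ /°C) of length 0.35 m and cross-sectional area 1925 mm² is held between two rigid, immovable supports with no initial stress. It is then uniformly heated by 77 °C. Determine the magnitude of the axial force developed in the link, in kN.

The ends cannot move, so σ = EαΔT = 45×10³ × 25.7×10⁻⁶ × 77 = 89.05 MPa.
Then P = σA = 89.05 × 1925 mm² = 171.4 kN, compressive.

P ≈ 171 kN (compressive)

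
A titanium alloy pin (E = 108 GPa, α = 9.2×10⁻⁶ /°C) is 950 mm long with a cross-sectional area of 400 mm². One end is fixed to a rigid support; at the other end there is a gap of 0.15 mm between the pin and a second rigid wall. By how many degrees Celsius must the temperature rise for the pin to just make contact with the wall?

The gap closes when αΔT L = 0.15 mm, since the pin is still unstressed at that instant.
So ΔT = g/(αL) = 0.15/(9.2×10⁻⁶ × 950) = 17.16 °C.

ΔT ≈ 17.2 °C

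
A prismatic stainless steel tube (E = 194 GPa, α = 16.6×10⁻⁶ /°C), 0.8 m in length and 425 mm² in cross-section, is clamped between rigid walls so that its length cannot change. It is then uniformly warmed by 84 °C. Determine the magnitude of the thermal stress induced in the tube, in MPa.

The supports are rigid, so the total axial strain is zero. The restrained thermal strain is ε = αΔT = 16.6×10⁻⁶ × 84 = 1394.4×10⁻⁶.
σ = EαΔT = 194×10³ × 16.6×10⁻⁶ × 84 = 270.5 MPa (compressive; the tube is trying to expand).

σ ≈ 271 MPa (compressive)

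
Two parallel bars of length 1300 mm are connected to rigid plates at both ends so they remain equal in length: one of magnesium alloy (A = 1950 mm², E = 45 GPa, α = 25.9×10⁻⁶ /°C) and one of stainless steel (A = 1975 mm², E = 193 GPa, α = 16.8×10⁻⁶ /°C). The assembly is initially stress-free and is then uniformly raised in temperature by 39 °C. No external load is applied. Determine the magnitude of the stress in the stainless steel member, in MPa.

Equilibrium of a rigid end plate with no external load gives equal and opposite internal forces ±P in the two members. Since α_{magnesium alloy} > α_{stainless steel}, heating drives the magnesium alloy into compression and the stainless steel into tension.
Setting the final lengths equal and cancelling L: (α₁ − α₂)ΔT = P/(A₁E₁) + P/(A₂E₂).
|α₁ − α₂|·ΔT = 9.1×10⁻⁶ × 39 = 0.0003549.
1/(A₁E₁) + 1/(A₂E₂) = 1/(1950×45×10³) + 1/(1975×193×10³) = 1.402×10⁻⁸ N⁻¹.
So P = 0.0003549 / 1.402×10⁻⁸ = 25.31 kN.
σ_{stainless steel} = P/A₂ = 25310/1975 = 12.82 MPa, tensile.

σ ≈ 12.8 MPa (tensile)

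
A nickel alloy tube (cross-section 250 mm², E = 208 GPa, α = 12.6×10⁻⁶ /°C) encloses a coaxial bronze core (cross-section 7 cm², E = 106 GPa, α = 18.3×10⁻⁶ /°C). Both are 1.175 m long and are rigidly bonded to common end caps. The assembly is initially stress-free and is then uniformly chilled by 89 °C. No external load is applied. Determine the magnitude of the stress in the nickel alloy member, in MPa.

Equilibrium of a rigid end plate with no external load gives equal and opposite internal forces ±P in the two members. Since α_{bronze} > α_{nickel alloy}, cooling drives the bronze into tension and the nickel alloy into compression.
Setting the final lengths equal and cancelling L: (α₁ − α₂)ΔT = P/(A₁E₁) + P/(A₂E₂).
|α₁ − α₂|·ΔT = 5.7×10⁻⁶ × 89 = 0.0005073.
1/(A₁E₁) + 1/(A₂E₂) = 1/(250×208×10³) + 1/(700×106×10³) = 3.271×10⁻⁸ N⁻¹.
So P = 0.0005073 / 3.271×10⁻⁸ = 15.51 kN.
σ_{nickel alloy} = P/A₁ = 15510/250 = 62.04 MPa, compressive.

σ ≈ 62 MPa (compressive)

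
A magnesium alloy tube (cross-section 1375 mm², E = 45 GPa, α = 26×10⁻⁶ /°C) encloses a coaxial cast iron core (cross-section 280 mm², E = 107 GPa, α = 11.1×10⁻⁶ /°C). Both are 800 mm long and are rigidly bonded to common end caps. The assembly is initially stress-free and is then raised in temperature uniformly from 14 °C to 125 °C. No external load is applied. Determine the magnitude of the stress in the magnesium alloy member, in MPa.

Both members must finish at the same length. With the larger α, the magnesium alloy tends to over-expand; the plates restrain it, putting the magnesium alloy in compression and the cast iron in tension. With no external load the two internal forces are equal and opposite, magnitude P.
Equating the net (thermal + elastic) strains gives |α₁ − α₂|·ΔT = P·[1/(A₁E₁) + 1/(A₂E₂)].
|α₁ − α₂|·ΔT = 14.9×10⁻⁶ × 111 = 0.001654.
1/(A₁E₁) + 1/(A₂E₂) = 1/(1375×45×10³) + 1/(280×107×10³) = 4.954×10⁻⁸ N⁻¹.
P = 0.001654 / 4.954×10⁻⁸ = 33390 N = 33.39 kN.
σ_{magnesium alloy} = P/A₁ = 33390/1375 = 24.28 MPa, compressive.

σ ≈ 24.3 MPa (compressive)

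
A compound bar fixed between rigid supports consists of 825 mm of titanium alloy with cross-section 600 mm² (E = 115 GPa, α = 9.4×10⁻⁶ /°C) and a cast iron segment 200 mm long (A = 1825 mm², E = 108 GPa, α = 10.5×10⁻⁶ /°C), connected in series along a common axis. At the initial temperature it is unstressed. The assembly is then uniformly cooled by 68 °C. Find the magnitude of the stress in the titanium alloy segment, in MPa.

With the walls removed the bar would change length by δ_free = Σ αᵢΔT Lᵢ = 9.4×10⁻⁶×68×825 + 10.5×10⁻⁶×68×200 = 0.6701 mm.
The walls prevent any net length change, so an axial force P (same in every segment) develops. Compatibility: P · Σ Lᵢ/(AᵢEᵢ) = δ_free.
The series flexibility is Σ Lᵢ/(AᵢEᵢ) = 825/(600×115×10³) + 200/(1825×108×10³) = 1.297×10⁻⁵ mm/N.
So P = 0.6701 / 1.297×10⁻⁵ = 51.66 kN, tensile.
σ_{titanium alloy} = P / A = 51660 / 600 = 86.11 MPa.

σ ≈ 86.1 MPa (tensile)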